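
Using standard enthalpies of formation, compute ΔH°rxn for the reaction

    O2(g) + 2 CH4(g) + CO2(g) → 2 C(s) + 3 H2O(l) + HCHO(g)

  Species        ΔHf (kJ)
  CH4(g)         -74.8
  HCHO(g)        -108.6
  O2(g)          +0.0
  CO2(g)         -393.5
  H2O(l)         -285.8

ΔH°rxn = -422.9 kJ

Products: 2·(+0.0) + 3·(-285.8) + 1·(-108.6) = -966.0
Reactants: 1·(+0.0) + 2·(-74.8) + 1·(-393.5) = -543.1
ΔH°rxn = (-966.0) − (-543.1) = -422.9 kJ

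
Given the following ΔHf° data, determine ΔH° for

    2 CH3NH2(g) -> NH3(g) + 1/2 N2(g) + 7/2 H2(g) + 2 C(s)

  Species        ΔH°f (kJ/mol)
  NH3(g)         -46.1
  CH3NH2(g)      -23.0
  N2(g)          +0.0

Products: 1·(-46.1) + 1/2·(+0.0) + 7/2·(+0.0) + 2·(+0.0) = -46.1
Reactants: 2·(-23.0) = -46.0
ΔH° = (-46.1) − (-46.0) = -0.1 kJ/mol

ΔH° = -0.1 kJ/mol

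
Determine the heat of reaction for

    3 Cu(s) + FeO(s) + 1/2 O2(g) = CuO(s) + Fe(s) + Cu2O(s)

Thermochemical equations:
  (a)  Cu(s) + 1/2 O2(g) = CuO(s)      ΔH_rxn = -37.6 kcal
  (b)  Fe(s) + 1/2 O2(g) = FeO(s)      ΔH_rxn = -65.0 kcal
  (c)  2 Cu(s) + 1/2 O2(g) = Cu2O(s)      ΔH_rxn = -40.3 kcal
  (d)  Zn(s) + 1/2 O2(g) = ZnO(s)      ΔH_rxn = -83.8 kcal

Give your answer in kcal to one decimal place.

(a) as written: -37.6 kcal
(b) reversed: +65.0 kcal
(c) as written: -40.3 kcal
(d): not needed.
By Hess's law, ΔH_rxn = (-37.6) + (+65.0) + (-40.3) = -12.9 kcal

ΔH_rxn = -12.9 kcal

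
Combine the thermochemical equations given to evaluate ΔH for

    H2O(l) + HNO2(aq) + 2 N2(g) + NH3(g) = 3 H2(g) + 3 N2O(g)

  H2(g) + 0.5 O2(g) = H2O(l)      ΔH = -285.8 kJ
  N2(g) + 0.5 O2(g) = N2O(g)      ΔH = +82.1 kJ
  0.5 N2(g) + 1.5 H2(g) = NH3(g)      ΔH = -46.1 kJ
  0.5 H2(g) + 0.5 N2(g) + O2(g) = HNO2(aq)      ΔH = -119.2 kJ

ΔH = 697.4 kJ

equation 1 reversed: +285.8 kJ
equation 2 × 3: (3)·(+82.1) = +246.3 kJ
equation 3 reversed: +46.1 kJ
equation 4 reversed: +119.2 kJ
ΔH = (-1)·(-285.8) + (3)·(+82.1) + (-1)·(-46.1) + (-1)·(-119.2) = 697.4 kJ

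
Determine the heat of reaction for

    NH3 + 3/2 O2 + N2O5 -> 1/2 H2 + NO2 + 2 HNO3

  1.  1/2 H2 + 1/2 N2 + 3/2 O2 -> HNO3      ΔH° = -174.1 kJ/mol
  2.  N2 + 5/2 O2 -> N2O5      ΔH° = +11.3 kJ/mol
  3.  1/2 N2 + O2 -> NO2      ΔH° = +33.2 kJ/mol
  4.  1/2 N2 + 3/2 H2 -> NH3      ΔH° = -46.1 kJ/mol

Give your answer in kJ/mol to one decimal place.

ΔH° = -280.2 kJ/mol

eq. 1 × 2: (2)·(-174.1) = -348.2 kJ/mol
eq. 2 reversed: -11.3 kJ/mol
eq. 3 as written: +33.2 kJ/mol
eq. 4 reversed: +46.1 kJ/mol
ΔH° = (2)·(-174.1) + (-1)·(+11.3) + (1)·(+33.2) + (-1)·(-46.1) = -280.2 kJ/mol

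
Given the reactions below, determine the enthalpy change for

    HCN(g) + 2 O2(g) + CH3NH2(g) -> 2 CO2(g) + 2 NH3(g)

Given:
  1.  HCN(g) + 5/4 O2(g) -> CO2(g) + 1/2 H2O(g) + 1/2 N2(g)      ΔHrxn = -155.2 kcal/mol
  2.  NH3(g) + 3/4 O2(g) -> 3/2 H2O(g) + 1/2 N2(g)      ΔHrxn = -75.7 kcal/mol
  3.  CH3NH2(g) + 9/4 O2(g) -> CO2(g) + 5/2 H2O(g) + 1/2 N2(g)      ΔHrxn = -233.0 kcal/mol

eq. 1 as written (HCN(g) already on the reactant side): -155.2 kcal/mol
eq. 2 reversed and × 2 (NH3(g) must end up as a product; scale by 2 for the 2 NH3(g)): (-2)·(-75.7) = +151.4 kcal/mol
eq. 3 as written (CH3NH2(g) already on the reactant side): -233.0 kcal/mol
By Hess's law, ΔHrxn = (1)·(-155.2) + (-2)·(-75.7) + (1)·(-233.0) = -236.8 kcal/mol

ΔHrxn = -236.8 kcal/mol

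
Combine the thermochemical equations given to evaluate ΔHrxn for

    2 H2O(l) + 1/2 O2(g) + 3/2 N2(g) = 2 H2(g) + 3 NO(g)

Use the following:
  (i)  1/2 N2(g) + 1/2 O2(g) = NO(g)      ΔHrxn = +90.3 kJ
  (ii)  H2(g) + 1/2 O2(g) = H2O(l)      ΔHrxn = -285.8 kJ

ΔHrxn = 842.5 kJ

(i) × 3: (3)·(+90.3) = +270.9 kJ
(ii) reversed and × 2: (-2)·(-285.8) = +571.6 kJ
Summing the manipulated equations, ΔHrxn = (3)·(+90.3) + (-2)·(-285.8) = 842.5 kJ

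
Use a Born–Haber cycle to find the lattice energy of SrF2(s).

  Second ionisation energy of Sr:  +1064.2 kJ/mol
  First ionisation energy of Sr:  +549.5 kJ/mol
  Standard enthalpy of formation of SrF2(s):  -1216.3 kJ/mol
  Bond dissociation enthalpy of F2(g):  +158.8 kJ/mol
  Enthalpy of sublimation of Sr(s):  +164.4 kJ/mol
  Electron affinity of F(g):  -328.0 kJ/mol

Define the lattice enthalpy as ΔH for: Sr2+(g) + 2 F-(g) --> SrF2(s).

U = -2497.2 kJ/mol

ΔHf° = 1·ΔHsub + 1·(ΣIE) + 1·D(F2) + 2·EA + U
-1216.3 = 1·(+164.4) + 1·(+1613.7) + 1·(+158.8) + 2·(-328.0) + U
U = -1216.3 − (+1280.9) = -2497.2 kJ/mol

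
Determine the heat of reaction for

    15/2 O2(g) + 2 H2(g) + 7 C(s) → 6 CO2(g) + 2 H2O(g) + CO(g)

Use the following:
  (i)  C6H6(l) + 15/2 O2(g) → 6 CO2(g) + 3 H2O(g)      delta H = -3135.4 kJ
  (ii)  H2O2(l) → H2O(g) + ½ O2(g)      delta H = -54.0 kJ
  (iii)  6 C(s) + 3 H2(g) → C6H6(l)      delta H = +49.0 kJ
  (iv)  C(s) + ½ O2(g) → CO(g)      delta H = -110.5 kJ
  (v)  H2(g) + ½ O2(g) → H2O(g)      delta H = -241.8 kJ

(i) as written (CO2(g) already on the product side): -3135.4 kJ
(ii): not needed (H2O2(l) appears nowhere else).
(iii) as written: +49.0 kJ
(iv) as written (CO(g) already on the product side): -110.5 kJ
(v) reversed: +241.8 kJ
delta H = (1)·(-3135.4) + (1)·(+49.0) + (1)·(-110.5) + (-1)·(-241.8) = -2955.1 kJ

delta H = -2955.1 kJ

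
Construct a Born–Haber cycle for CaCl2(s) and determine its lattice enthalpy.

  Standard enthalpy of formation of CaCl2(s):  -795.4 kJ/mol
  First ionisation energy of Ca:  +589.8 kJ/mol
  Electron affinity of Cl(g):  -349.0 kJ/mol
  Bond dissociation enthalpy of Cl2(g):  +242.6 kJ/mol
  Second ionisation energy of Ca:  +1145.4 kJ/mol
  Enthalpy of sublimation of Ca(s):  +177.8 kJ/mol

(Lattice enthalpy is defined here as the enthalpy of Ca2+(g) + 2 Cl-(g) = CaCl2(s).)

ΔHf° = 1·ΔHsub + 1·(ΣIE) + 1·D(Cl2) + 2·EA + U
-795.4 = 1·(+177.8) + 1·(+1735.2) + 1·(+242.6) + 2·(-349.0) + U
U = -795.4 − (+1457.6) = -2253.0 kJ/mol

U = -2253.0 kJ/mol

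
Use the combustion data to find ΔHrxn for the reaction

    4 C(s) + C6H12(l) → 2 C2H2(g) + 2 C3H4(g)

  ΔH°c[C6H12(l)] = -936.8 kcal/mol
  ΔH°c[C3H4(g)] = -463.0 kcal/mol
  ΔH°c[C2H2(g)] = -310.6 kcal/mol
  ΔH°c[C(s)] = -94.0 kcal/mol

ΔHrxn = 234.4 kcal/mol

With combustion enthalpies, reactants minus products:
= [4·(-94.0) + 1·(-936.8)] − [2·(-310.6) + 2·(-463.0)]
= 234.4 kcal/mol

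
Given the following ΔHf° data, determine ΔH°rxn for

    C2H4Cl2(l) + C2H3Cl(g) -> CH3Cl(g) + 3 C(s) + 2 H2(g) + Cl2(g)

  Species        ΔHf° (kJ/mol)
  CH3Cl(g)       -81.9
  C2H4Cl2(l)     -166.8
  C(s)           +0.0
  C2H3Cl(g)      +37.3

ΔH°rxn = 47.6 kJ/mol

Products: 1·(-81.9) + 3·(+0.0) + 2·(+0.0) + 1·(+0.0) = -81.9
Reactants: 1·(-166.8) + 1·(+37.3) = -129.5
ΔH°rxn = (-81.9) − (-129.5) = 47.6 kJ/mol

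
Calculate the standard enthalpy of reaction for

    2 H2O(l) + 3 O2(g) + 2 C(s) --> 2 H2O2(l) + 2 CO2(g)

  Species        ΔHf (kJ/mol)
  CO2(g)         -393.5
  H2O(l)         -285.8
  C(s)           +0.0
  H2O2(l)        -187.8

ΔH° = -591.0 kJ/mol

Products: 2·(-187.8) + 2·(-393.5) = -1162.6
Reactants: 2·(-285.8) + 3·(+0.0) + 2·(+0.0) = -571.6
ΔH° = (-1162.6) − (-571.6) = -591.0 kJ/mol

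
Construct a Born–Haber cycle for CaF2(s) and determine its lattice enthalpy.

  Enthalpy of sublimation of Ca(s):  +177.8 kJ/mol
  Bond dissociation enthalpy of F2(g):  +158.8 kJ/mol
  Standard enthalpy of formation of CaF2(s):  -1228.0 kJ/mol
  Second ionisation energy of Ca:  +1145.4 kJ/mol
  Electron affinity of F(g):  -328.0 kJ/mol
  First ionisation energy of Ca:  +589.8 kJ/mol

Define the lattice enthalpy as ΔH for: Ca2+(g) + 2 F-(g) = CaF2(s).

U = -2643.8 kJ/mol

ΔHf° = 1·ΔHsub + 1·(ΣIE) + 1·D(F2) + 2·EA + U
-1228.0 = 1·(+177.8) + 1·(+1735.2) + 1·(+158.8) + 2·(-328.0) + U
U = -1228.0 − (+1415.8) = -2643.8 kJ/mol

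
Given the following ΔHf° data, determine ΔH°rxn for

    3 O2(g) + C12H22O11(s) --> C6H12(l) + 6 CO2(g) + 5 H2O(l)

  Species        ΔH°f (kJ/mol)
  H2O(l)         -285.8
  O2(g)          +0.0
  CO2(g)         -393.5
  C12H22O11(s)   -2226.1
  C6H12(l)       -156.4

Products: 1·(-156.4) + 6·(-393.5) + 5·(-285.8) = -3946.4
Reactants: 3·(+0.0) + 1·(-2226.1) = -2226.1
ΔH°rxn = (-3946.4) − (-2226.1) = -1720.3 kJ/mol

ΔH°rxn = -1720.3 kJ/mol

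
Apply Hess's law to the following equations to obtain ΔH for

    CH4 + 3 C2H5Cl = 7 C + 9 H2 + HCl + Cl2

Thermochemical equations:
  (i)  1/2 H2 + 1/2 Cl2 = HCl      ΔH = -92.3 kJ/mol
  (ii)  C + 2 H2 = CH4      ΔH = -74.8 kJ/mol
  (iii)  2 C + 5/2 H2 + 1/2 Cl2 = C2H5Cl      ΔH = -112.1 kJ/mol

(i) as written: -92.3 kJ/mol
(ii) reversed: +74.8 kJ/mol
(iii) reversed and × 3: (-3)·(-112.1) = +336.3 kJ/mol
ΔH = (1)·(-92.3) + (-1)·(-74.8) + (-3)·(-112.1) = 318.8 kJ/mol

ΔH = 318.8 kJ/mol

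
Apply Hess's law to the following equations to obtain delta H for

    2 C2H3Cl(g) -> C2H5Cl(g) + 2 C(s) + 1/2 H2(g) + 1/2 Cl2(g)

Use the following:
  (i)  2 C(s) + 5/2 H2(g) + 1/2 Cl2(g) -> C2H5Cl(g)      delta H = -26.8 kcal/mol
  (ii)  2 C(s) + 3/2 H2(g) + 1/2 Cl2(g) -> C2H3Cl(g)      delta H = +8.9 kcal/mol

delta H = -44.6 kcal/mol

(i) as written (C2H5Cl(g) already on the product side): -26.8 kcal/mol
(ii) reversed and × 2 (reverse to put C2H3Cl(g) on the reactant side; ×2 to match 2 C2H3Cl(g) in the target): (-2)·(+8.9) = -17.8 kcal/mol
Combining the equations, delta H = (1)·(-26.8) + (-2)·(+8.9) = -44.6 kcal/mol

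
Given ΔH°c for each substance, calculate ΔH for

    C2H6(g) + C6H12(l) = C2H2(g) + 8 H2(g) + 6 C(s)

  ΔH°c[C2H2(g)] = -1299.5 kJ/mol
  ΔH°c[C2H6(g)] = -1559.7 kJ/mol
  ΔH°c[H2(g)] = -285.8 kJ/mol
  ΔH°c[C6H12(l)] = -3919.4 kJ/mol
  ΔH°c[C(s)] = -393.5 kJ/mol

Using ΔH = Σ nΔHc°(reactants) − Σ nΔHc°(products):
= [1·(-1559.7) + 1·(-3919.4)] − [1·(-1299.5) + 8·(-285.8) + 6·(-393.5)]
= 467.8 kJ/mol

ΔH = 467.8 kJ/mol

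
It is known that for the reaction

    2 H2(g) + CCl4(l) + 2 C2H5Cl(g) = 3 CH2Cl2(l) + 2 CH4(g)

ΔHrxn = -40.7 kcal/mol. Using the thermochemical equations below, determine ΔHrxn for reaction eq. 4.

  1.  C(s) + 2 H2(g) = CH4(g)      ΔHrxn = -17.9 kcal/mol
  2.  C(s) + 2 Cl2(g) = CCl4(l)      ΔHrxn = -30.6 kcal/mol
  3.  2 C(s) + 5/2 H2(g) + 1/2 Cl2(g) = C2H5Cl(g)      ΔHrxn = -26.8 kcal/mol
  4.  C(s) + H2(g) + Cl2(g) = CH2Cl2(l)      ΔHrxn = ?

ΔHrxn = -29.7 kcal/mol

eq. 1 × 2: (2)·(-17.9) = -35.8 kcal/mol
eq. 2 reversed: +30.6 kcal/mol
eq. 3 reversed and × 2: (-2)·(-26.8) = +53.6 kcal/mol
eq. 4 × 3: contributes 3·x
-40.7 = (-35.8) + (+30.6) + (+53.6) + 3·x
x = (-40.7 − (+48.4)) / (3) = -29.7 kcal/mol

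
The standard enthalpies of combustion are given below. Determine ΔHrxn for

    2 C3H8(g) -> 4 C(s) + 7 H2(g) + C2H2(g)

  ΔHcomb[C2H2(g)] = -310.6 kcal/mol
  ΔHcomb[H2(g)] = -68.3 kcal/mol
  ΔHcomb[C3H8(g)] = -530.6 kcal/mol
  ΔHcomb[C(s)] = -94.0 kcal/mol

With combustion enthalpies, reactants minus products:
= [2·(-530.6)] − [4·(-94.0) + 7·(-68.3) + 1·(-310.6)]
= 103.5 kcal/mol

ΔHrxn = 103.5 kcal/mol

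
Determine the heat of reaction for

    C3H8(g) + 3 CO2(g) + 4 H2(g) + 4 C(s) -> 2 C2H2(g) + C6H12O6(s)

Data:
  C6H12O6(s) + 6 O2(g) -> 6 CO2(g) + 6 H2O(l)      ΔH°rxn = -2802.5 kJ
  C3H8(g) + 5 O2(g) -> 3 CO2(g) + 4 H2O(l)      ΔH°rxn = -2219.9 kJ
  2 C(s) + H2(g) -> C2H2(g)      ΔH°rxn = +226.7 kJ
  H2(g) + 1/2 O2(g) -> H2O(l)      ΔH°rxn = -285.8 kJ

ΔH°rxn = 464.4 kJ

equation 1 reversed: +2802.5 kJ
equation 2 as written: -2219.9 kJ
equation 3 × 2: (2)·(+226.7) = +453.4 kJ
equation 4 × 2: (2)·(-285.8) = -571.6 kJ
Combining the equations, ΔH°rxn = (-1)·(-2802.5) + (1)·(-2219.9) + (2)·(+226.7) + (2)·(-285.8) = 464.4 kJ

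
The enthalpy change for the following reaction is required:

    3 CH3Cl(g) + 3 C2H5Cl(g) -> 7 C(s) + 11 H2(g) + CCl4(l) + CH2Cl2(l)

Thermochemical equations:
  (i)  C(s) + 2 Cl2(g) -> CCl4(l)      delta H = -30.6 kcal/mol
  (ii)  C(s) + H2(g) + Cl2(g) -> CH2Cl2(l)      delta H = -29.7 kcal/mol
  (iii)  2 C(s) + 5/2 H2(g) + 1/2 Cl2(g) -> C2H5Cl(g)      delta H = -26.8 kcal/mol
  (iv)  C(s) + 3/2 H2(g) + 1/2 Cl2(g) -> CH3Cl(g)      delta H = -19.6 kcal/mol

(i) as written: -30.6 kcal/mol
(ii) as written: -29.7 kcal/mol
(iii) reversed and × 3: (-3)·(-26.8) = +80.4 kcal/mol
(iv) reversed and × 3: (-3)·(-19.6) = +58.8 kcal/mol
Summing the manipulated equations, delta H = (-30.6) + (-29.7) + (+80.4) + (+58.8) = 78.9 kcal/mol

delta H = 78.9 kcal/mol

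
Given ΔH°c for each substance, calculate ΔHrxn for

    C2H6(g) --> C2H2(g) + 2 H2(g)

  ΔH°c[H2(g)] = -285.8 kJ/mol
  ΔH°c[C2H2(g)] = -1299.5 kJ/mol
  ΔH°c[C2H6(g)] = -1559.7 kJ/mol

ΔHrxn = 311.4 kJ/mol

With combustion enthalpies, reactants minus products:
= [1·(-1559.7)] − [1·(-1299.5) + 2·(-285.8)]
= 311.4 kJ/mol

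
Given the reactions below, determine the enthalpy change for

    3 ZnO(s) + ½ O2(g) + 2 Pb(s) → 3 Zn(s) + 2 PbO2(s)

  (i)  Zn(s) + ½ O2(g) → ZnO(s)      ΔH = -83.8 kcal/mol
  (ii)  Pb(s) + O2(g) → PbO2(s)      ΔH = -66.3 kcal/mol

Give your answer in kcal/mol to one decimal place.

ΔH = 118.8 kcal/mol

(i) reversed and × 3 (ZnO(s) must end up as a reactant; scale by 3 for the 3 ZnO(s)): (-3)·(-83.8) = +251.4 kcal/mol
(ii) × 2 (×2 to match 2 PbO2(s) in the target): (2)·(-66.3) = -132.6 kcal/mol
Combining the equations, ΔH = (+251.4) + (-132.6) = 118.8 kcal/mol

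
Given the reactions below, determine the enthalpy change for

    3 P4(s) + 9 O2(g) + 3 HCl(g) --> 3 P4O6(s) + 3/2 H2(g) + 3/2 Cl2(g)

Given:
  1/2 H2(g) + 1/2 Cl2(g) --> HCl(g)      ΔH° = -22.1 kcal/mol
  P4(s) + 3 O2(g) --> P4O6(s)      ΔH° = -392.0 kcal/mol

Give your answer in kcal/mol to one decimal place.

ΔH° = -1109.7 kcal/mol

equation 1 reversed and × 3 (reverse to put HCl(g) on the reactant side; scale by 3 for the 3 HCl(g)): (-3)·(-22.1) = +66.3 kcal/mol
equation 2 × 3 (×3 to match 3 P4O6(s) in the target): (3)·(-392.0) = -1176.0 kcal/mol
ΔH° = (-3)·(-22.1) + (3)·(-392.0) = -1109.7 kcal/mol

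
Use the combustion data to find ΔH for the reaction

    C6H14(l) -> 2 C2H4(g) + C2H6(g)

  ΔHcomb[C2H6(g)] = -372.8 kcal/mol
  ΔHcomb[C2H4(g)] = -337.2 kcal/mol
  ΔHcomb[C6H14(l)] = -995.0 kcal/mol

ΔH = 52.2 kcal/mol

Using ΔH = Σ nΔHc°(reactants) − Σ nΔHc°(products):
= [1·(-995.0)] − [2·(-337.2) + 1·(-372.8)]
= 52.2 kcal/mol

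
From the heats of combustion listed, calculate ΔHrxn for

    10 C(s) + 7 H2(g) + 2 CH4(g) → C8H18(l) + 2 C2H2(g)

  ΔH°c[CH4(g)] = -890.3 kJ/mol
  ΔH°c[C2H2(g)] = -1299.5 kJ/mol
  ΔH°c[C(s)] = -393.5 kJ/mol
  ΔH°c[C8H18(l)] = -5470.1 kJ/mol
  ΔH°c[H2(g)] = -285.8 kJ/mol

With combustion enthalpies, reactants minus products:
= [10·(-393.5) + 7·(-285.8) + 2·(-890.3)] − [1·(-5470.1) + 2·(-1299.5)]
= 352.9 kJ/mol

ΔHrxn = 352.9 kJ/mol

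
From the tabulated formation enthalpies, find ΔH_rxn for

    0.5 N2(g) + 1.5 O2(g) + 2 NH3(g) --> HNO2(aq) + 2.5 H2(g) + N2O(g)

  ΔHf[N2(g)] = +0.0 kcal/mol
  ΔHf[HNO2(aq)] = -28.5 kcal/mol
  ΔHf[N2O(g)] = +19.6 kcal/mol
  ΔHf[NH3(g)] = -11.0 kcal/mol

ΔH°rxn = Σ nΔHf°(products) − Σ nΔHf°(reactants).
Products: 1·(-28.5) + 5/2·(+0.0) + 1·(+19.6) = -8.9
Reactants: 1/2·(+0.0) + 3/2·(+0.0) + 2·(-11.0) = -22.0
ΔH_rxn = (-8.9) − (-22.0) = 13.1 kcal/mol

ΔH_rxn = 13.1 kcal/mol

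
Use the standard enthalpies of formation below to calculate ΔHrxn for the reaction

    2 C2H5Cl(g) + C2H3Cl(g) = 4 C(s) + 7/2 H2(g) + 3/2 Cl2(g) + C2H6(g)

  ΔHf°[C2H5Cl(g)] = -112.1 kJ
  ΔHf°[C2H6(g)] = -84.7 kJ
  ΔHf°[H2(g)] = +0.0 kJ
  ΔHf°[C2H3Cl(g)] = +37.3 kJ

ΔHrxn = 102.2 kJ

Products: 4·(+0.0) + 7/2·(+0.0) + 3/2·(+0.0) + 1·(-84.7) = -84.7
Reactants: 2·(-112.1) + 1·(+37.3) = -186.9
ΔHrxn = (-84.7) − (-186.9) = 102.2 kJ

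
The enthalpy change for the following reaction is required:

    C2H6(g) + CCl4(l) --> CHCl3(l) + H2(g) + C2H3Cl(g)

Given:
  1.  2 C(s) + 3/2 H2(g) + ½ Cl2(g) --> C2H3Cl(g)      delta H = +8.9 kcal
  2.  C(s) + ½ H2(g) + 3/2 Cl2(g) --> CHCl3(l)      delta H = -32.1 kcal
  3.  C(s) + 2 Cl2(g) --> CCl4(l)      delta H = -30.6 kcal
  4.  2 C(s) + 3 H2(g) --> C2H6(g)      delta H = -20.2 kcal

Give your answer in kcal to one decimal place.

eq. 1 as written (C2H3Cl(g) already on the product side): +8.9 kcal
eq. 2 as written (CHCl3(l) already on the product side): -32.1 kcal
eq. 3 reversed (reverse to put CCl4(l) on the reactant side): +30.6 kcal
eq. 4 reversed (reverse to put C2H6(g) on the reactant side): +20.2 kcal
Summing the manipulated equations, delta H = (+8.9) + (-32.1) + (+30.6) + (+20.2) = 27.6 kcal

delta H = 27.6 kcal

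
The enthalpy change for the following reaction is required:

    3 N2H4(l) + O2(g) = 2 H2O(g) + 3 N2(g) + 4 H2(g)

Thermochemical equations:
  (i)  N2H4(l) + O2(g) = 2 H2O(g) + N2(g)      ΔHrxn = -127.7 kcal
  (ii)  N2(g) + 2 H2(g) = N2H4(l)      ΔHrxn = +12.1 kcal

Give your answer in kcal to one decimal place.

ΔHrxn = -151.9 kcal

(i) as written: -127.7 kcal
(ii) reversed and × 2: (-2)·(+12.1) = -24.2 kcal
Combining the equations, ΔHrxn = (1)·(-127.7) + (-2)·(+12.1) = -151.9 kcal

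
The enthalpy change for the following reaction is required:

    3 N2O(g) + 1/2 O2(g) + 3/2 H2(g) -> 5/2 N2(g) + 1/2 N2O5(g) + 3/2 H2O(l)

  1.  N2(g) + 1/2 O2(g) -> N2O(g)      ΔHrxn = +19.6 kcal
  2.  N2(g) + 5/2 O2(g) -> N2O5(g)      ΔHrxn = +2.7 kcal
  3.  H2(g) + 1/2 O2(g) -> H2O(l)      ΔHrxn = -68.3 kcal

eq. 1 reversed and × 3 (N2O(g) must end up as a reactant; scale by 3 for the 3 N2O(g)): (-3)·(+19.6) = -58.8 kcal
eq. 2 × 1/2 (×1/2 to match 1/2 N2O5(g) in the target): (1/2)·(+2.7) = +1.35 kcal
eq. 3 × 3/2 (scale by 3/2 for the 3/2 H2O(l)): (3/2)·(-68.3) = -102.45 kcal
Summing the manipulated equations, ΔHrxn = (-58.8) + (+1.35) + (-102.45) = -159.9 kcal

ΔHrxn = -159.9 kcal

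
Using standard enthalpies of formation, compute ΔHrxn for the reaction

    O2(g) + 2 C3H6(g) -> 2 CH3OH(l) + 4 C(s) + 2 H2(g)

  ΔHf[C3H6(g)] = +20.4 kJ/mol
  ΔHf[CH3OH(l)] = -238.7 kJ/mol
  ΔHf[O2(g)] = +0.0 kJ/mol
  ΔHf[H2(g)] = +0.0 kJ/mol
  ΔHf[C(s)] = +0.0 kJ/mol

ΔHrxn = -518.2 kJ/mol

Products: 2·(-238.7) + 4·(+0.0) + 2·(+0.0) = -477.4
Reactants: 1·(+0.0) + 2·(+20.4) = +40.8
ΔHrxn = (-477.4) − (+40.8) = -518.2 kJ/mol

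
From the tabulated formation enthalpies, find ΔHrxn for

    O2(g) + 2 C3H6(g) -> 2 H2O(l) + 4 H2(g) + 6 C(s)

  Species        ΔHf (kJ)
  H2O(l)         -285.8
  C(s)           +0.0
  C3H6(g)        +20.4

Products: 2·(-285.8) + 4·(+0.0) + 6·(+0.0) = -571.6
Reactants: 1·(+0.0) + 2·(+20.4) = +40.8
ΔHrxn = (-571.6) − (+40.8) = -612.4 kJ

ΔHrxn = -612.4 kJ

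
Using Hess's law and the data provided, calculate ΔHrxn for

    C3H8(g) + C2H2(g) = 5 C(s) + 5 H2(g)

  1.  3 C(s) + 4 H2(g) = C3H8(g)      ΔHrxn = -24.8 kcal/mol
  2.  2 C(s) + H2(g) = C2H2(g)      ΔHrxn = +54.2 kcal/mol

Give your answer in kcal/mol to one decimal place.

ΔHrxn = -29.4 kcal/mol

eq. 1 reversed (C3H8(g) must end up as a reactant): +24.8 kcal/mol
eq. 2 reversed (C2H2(g) must end up as a reactant): -54.2 kcal/mol
Summing the manipulated equations, ΔHrxn = (-1)·(-24.8) + (-1)·(+54.2) = -29.4 kcal/mol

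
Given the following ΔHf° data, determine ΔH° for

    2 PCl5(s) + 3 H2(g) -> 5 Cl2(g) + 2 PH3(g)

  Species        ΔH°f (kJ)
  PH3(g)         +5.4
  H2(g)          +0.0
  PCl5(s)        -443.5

ΔH° = 897.8 kJ

ΔH°rxn = Σ nΔHf°(products) − Σ nΔHf°(reactants).
Products: 5·(+0.0) + 2·(+5.4) = +10.8
Reactants: 2·(-443.5) + 3·(+0.0) = -887.0
ΔH° = (+10.8) − (-887.0) = 897.8 kJ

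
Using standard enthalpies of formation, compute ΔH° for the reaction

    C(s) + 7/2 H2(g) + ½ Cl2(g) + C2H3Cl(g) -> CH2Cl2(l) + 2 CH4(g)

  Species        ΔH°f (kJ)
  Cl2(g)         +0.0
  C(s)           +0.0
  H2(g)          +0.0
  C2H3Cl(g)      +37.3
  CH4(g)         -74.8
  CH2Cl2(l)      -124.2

Products: 1·(-124.2) + 2·(-74.8) = -273.8
Reactants: 1·(+0.0) + 7/2·(+0.0) + 1/2·(+0.0) + 1·(+37.3) = +37.3
ΔH° = (-273.8) − (+37.3) = -311.1 kJ

ΔH° = -311.1 kJ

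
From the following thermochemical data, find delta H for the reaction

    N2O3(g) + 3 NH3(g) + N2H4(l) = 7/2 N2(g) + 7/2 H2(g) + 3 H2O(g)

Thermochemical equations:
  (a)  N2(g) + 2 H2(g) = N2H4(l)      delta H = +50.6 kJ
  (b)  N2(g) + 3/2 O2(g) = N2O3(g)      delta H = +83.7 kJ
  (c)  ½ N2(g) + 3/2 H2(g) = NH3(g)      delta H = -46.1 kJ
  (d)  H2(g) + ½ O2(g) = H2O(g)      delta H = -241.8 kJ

(a) reversed (N2H4(l) must end up as a reactant): -50.6 kJ
(b) reversed (N2O3(g) must end up as a reactant): -83.7 kJ
(c) reversed and × 3 (reverse to put NH3(g) on the reactant side; ×3 to match 3 NH3(g) in the target): (-3)·(-46.1) = +138.3 kJ
(d) × 3 (scale by 3 for the 3 H2O(g)): (3)·(-241.8) = -725.4 kJ
Since enthalpy is a state function, delta H = (-1)·(+50.6) + (-1)·(+83.7) + (-3)·(-46.1) + (3)·(-241.8) = -721.4 kJ

delta H = -721.4 kJ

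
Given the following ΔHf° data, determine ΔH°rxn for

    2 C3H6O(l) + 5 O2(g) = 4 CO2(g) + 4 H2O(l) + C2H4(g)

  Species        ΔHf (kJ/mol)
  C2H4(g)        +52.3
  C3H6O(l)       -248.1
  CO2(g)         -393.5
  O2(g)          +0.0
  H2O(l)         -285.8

ΔH°rxn = Σ nΔHf°(products) − Σ nΔHf°(reactants).
Products: 4·(-393.5) + 4·(-285.8) + 1·(+52.3) = -2664.9
Reactants: 2·(-248.1) + 5·(+0.0) = -496.2
ΔH°rxn = (-2664.9) − (-496.2) = -2168.7 kJ/mol

ΔH°rxn = -2168.7 kJ/mol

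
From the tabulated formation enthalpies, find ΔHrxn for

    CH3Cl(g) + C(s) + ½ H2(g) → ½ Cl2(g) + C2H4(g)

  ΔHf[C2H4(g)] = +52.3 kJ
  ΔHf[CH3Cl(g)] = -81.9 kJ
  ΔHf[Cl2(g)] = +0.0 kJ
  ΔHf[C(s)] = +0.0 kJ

ΔH°rxn = Σ nΔHf°(products) − Σ nΔHf°(reactants).
Products: 1/2·(+0.0) + 1·(+52.3) = +52.3
Reactants: 1·(-81.9) + 1·(+0.0) + 1/2·(+0.0) = -81.9
ΔHrxn = (+52.3) − (-81.9) = 134.2 kJ

ΔHrxn = 134.2 kJ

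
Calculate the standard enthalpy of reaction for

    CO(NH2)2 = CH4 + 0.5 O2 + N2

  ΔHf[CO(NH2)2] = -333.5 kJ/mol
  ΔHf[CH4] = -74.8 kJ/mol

Products: 1·(-74.8) + 1/2·(+0.0) + 1·(+0.0) = -74.8
Reactants: 1·(-333.5) = -333.5
ΔH_rxn = (-74.8) − (-333.5) = 258.7 kJ/mol

ΔH_rxn = 258.7 kJ/mol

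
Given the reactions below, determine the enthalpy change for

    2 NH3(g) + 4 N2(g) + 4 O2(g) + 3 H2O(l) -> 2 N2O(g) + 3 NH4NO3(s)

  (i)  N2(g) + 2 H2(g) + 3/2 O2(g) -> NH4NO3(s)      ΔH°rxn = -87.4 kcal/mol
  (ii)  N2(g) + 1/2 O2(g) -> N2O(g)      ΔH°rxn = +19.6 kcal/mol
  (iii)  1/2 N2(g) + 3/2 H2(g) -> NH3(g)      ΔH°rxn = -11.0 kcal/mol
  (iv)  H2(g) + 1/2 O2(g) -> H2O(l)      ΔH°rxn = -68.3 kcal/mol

(i) × 3: (3)·(-87.4) = -262.2 kcal/mol
(ii) × 2: (2)·(+19.6) = +39.2 kcal/mol
(iii) reversed and × 2: (-2)·(-11.0) = +22.0 kcal/mol
(iv) reversed and × 3: (-3)·(-68.3) = +204.9 kcal/mol
By Hess's law, ΔH°rxn = (3)·(-87.4) + (2)·(+19.6) + (-2)·(-11.0) + (-3)·(-68.3) = 3.9 kcal/mol

ΔH°rxn = 3.9 kcal/mol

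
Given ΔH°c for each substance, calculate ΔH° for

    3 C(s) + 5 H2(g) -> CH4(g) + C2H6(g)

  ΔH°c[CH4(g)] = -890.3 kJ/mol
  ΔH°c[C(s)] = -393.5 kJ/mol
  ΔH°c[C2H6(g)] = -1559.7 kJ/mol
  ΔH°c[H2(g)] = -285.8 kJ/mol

ΔH° = -159.5 kJ/mol

Using ΔH = Σ nΔHc°(reactants) − Σ nΔHc°(products):
= [3·(-393.5) + 5·(-285.8)] − [1·(-890.3) + 1·(-1559.7)]
= -159.5 kJ/mol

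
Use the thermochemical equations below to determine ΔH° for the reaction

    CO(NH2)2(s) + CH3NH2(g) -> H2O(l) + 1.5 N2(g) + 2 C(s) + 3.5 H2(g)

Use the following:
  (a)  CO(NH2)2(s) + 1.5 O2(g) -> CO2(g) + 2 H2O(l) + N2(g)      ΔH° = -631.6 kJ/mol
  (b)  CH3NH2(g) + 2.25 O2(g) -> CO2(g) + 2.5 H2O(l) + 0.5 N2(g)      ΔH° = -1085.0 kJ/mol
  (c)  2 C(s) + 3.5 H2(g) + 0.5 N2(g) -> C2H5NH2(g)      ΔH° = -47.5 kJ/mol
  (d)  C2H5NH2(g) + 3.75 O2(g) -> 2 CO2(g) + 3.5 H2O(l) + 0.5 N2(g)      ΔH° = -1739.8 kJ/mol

(a) as written (CO(NH2)2(s) already on the reactant side): -631.6 kJ/mol
(b) as written (CH3NH2(g) already on the reactant side): -1085.0 kJ/mol
(c) reversed (C(s) must end up as a product): +47.5 kJ/mol
(d) reversed: +1739.8 kJ/mol
ΔH° = (-631.6) + (-1085.0) + (+47.5) + (+1739.8) = 70.7 kJ/mol

ΔH° = 70.7 kJ/mol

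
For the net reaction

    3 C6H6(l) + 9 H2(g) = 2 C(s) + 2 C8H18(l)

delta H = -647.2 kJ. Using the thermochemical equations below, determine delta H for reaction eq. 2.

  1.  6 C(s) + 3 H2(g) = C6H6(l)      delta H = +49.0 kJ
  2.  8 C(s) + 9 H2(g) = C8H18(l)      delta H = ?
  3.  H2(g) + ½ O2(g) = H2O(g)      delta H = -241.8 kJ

delta H = -250.1 kJ

eq. 1 reversed and × 3: (-3)·(+49.0) = -147.0 kJ
eq. 2 × 2: contributes 2·x
eq. 3: not needed.
-647.2 = (-147.0) + 2·x
x = (-647.2 − (-147.0)) / (2) = -250.1 kJ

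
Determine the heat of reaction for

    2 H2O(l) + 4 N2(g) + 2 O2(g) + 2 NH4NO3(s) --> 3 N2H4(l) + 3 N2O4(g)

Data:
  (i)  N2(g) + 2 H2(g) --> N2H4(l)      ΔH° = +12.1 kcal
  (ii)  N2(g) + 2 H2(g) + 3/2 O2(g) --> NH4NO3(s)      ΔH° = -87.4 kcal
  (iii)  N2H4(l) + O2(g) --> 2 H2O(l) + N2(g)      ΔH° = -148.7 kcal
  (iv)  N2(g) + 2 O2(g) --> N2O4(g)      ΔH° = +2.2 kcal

ΔH° = 354.3 kcal

(i) × 2: (2)·(+12.1) = +24.2 kcal
(ii) reversed and × 2 (NH4NO3(s) must end up as a reactant; scale by 2 for the 2 NH4NO3(s)): (-2)·(-87.4) = +174.8 kcal
(iii) reversed (H2O(l) must end up as a reactant): +148.7 kcal
(iv) × 3 (×3 to match 3 N2O4(g) in the target): (3)·(+2.2) = +6.6 kcal
ΔH° = (+24.2) + (+174.8) + (+148.7) + (+6.6) = 354.3 kcal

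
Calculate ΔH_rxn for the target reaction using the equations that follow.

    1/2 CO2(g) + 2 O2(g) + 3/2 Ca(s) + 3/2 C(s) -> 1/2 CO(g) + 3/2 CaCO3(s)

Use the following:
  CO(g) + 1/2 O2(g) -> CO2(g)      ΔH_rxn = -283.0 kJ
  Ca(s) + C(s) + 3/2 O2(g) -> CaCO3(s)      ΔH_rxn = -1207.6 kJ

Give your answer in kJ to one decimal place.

ΔH_rxn = -1669.9 kJ

equation 1 reversed and × 1/2 (reverse to put CO(g) on the product side; ×1/2 to match 1/2 CO(g) in the target): (-1/2)·(-283.0) = +141.5 kJ
equation 2 × 3/2 (scale by 3/2 for the 3/2 CaCO3(s)): (3/2)·(-1207.6) = -1811.4 kJ
ΔH_rxn = (-1/2)·(-283.0) + (3/2)·(-1207.6) = -1669.9 kJ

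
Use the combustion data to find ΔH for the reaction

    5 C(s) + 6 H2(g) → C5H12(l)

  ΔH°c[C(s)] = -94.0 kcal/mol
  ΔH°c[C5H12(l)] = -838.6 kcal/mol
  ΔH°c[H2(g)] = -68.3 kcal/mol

Using ΔH = Σ nΔHc°(reactants) − Σ nΔHc°(products):
= [5·(-94.0) + 6·(-68.3)] − [1·(-838.6)]
= -41.2 kcal/mol

ΔH = -41.2 kcal/mol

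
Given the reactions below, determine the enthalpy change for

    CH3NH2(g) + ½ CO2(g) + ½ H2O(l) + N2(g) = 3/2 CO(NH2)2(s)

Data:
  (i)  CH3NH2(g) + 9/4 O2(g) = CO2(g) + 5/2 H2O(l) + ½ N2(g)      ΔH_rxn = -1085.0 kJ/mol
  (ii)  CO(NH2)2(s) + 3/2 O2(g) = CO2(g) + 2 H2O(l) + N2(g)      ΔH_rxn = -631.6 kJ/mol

ΔH_rxn = -137.6 kJ/mol

(i) as written: -1085.0 kJ/mol
(ii) reversed and × 3/2: (-3/2)·(-631.6) = +947.4 kJ/mol
ΔH_rxn = (1)·(-1085.0) + (-3/2)·(-631.6) = -137.6 kJ/mol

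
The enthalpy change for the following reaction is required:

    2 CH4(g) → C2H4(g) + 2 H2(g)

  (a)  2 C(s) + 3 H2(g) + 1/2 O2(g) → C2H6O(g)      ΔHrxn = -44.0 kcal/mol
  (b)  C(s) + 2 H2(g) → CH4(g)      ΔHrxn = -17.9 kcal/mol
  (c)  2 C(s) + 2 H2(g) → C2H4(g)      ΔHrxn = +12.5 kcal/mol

ΔHrxn = 48.3 kcal/mol

(a): not needed (O2(g) appears nowhere else).
(b) reversed and × 2 (CH4(g) must end up as a reactant; scale by 2 for the 2 CH4(g)): (-2)·(-17.9) = +35.8 kcal/mol
(c) as written (C2H4(g) already on the product side): +12.5 kcal/mol
Combining the equations, ΔHrxn = (+35.8) + (+12.5) = 48.3 kcal/mol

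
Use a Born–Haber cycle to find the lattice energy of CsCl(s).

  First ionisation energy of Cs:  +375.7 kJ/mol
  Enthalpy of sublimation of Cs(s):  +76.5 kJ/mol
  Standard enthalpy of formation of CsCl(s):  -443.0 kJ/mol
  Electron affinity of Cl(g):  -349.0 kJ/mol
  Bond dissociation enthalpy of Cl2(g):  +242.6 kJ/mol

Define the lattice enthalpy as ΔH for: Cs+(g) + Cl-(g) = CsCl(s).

U = -667.5 kJ/mol

ΔHf° = 1·ΔHsub + 1·(ΣIE) + 1/2·D(Cl2) + 1·EA + U
-443.0 = 1·(+76.5) + 1·(+375.7) + 1/2·(+242.6) + 1·(-349.0) + U
U = -443.0 − (+224.5) = -667.5 kJ/mol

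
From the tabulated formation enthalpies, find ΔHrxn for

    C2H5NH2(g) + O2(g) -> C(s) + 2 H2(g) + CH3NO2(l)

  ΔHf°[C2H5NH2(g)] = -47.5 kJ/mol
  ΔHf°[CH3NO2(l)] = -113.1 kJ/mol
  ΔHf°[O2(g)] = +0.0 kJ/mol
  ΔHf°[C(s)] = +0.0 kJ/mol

ΔHrxn = -65.6 kJ/mol

Products: 1·(+0.0) + 2·(+0.0) + 1·(-113.1) = -113.1
Reactants: 1·(-47.5) + 1·(+0.0) = -47.5
ΔHrxn = (-113.1) − (-47.5) = -65.6 kJ/mol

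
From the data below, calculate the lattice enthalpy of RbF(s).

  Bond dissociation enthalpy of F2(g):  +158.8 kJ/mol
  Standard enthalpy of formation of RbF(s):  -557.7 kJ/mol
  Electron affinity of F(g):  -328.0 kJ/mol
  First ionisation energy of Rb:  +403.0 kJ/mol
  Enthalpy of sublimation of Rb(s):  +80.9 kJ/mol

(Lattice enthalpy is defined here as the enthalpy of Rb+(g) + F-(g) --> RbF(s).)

U = -793.0 kJ/mol

ΔHf° = 1·ΔHsub + 1·(ΣIE) + 1/2·D(F2) + 1·EA + U
-557.7 = 1·(+80.9) + 1·(+403.0) + 1/2·(+158.8) + 1·(-328.0) + U
U = -557.7 − (+235.3) = -793.0 kJ/mol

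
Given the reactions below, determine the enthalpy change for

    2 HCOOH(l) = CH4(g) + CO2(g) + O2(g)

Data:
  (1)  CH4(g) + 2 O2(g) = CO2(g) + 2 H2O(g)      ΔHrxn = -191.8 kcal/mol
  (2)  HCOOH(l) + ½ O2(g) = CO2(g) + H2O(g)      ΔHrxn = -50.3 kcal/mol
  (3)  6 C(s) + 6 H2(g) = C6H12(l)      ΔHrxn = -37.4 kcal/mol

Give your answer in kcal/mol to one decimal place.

(1) reversed: +191.8 kcal/mol
(2) × 2: (2)·(-50.3) = -100.6 kcal/mol
(3): not needed.
ΔHrxn = (-1)·(-191.8) + (2)·(-50.3) = 91.2 kcal/mol

ΔHrxn = 91.2 kcal/mol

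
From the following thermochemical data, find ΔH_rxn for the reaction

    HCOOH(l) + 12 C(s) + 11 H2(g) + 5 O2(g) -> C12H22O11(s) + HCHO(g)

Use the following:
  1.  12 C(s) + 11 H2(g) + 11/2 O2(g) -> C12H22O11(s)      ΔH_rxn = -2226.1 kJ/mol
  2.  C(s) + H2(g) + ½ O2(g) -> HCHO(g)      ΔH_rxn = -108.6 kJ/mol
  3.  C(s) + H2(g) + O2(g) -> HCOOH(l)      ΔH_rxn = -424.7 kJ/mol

ΔH_rxn = -1910.0 kJ/mol

eq. 1 as written: -2226.1 kJ/mol
eq. 2 as written: -108.6 kJ/mol
eq. 3 reversed: +424.7 kJ/mol
By Hess's law, ΔH_rxn = (1)·(-2226.1) + (1)·(-108.6) + (-1)·(-424.7) = -1910.0 kJ/mol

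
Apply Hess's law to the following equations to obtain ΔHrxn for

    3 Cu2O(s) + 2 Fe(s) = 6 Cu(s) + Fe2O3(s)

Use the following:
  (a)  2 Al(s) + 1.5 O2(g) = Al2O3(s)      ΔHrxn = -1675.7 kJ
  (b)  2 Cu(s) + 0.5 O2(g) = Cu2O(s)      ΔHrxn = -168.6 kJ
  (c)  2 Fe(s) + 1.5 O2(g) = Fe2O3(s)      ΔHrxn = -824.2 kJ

ΔHrxn = -318.4 kJ

(a): not needed.
(b) reversed and × 3: (-3)·(-168.6) = +505.8 kJ
(c) as written: -824.2 kJ
ΔHrxn = (-3)·(-168.6) + (1)·(-824.2) = -318.4 kJ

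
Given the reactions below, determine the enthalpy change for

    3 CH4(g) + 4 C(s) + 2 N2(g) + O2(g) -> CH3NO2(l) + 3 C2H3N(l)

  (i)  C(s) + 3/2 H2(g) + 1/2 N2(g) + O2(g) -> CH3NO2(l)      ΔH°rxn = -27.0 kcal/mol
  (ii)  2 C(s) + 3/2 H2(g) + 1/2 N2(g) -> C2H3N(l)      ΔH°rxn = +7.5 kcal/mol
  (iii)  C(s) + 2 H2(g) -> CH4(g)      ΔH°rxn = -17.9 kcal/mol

(i) as written: -27.0 kcal/mol
(ii) × 3: (3)·(+7.5) = +22.5 kcal/mol
(iii) reversed and × 3: (-3)·(-17.9) = +53.7 kcal/mol
Summing the manipulated equations, ΔH°rxn = (1)·(-27.0) + (3)·(+7.5) + (-3)·(-17.9) = 49.2 kcal/mol

ΔH°rxn = 49.2 kcal/mol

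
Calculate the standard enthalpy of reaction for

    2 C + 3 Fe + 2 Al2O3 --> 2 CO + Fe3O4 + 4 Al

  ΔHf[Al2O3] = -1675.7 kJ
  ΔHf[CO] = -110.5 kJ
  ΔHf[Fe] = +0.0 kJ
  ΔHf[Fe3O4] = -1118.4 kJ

ΔH° = 2012.0 kJ

Products: 2·(-110.5) + 1·(-1118.4) + 4·(+0.0) = -1339.4
Reactants: 2·(+0.0) + 3·(+0.0) + 2·(-1675.7) = -3351.4
ΔH° = (-1339.4) − (-3351.4) = 2012.0 kJ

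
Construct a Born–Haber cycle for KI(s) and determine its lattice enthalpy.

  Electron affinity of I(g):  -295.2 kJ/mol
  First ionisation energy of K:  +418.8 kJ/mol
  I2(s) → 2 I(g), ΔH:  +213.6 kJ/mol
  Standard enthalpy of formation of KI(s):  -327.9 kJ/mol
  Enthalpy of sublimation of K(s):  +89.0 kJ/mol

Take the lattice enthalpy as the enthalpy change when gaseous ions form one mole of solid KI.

ΔHf° = 1·ΔHsub + 1·(ΣIE) + 1/2·D(I2) + 1·EA + U
-327.9 = 1·(+89.0) + 1·(+418.8) + 1/2·(+213.6) + 1·(-295.2) + U
U = -327.9 − (+319.4) = -647.3 kJ/mol

U = -647.3 kJ/mol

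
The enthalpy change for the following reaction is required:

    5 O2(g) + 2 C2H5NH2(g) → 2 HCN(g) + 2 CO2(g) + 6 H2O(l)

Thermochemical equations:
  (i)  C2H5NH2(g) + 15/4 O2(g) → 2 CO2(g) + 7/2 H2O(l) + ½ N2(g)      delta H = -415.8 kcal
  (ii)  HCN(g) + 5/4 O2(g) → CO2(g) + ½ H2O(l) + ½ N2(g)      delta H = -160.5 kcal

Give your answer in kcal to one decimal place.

(i) × 2 (scale by 2 for the 2 C2H5NH2(g)): (2)·(-415.8) = -831.6 kcal
(ii) reversed and × 2 (HCN(g) must end up as a product; scale by 2 for the 2 HCN(g)): (-2)·(-160.5) = +321.0 kcal
delta H = (-831.6) + (+321.0) = -510.6 kcal

delta H = -510.6 kcal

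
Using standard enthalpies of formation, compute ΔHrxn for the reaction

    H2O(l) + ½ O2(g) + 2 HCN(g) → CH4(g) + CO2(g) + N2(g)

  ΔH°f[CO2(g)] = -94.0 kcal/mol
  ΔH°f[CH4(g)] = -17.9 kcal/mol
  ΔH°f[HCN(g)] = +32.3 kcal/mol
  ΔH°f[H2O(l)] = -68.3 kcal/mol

ΔHrxn = -108.2 kcal/mol

Products: 1·(-17.9) + 1·(-94.0) + 1·(+0.0) = -111.9
Reactants: 1·(-68.3) + 1/2·(+0.0) + 2·(+32.3) = -3.7
ΔHrxn = (-111.9) − (-3.7) = -108.2 kcal/mol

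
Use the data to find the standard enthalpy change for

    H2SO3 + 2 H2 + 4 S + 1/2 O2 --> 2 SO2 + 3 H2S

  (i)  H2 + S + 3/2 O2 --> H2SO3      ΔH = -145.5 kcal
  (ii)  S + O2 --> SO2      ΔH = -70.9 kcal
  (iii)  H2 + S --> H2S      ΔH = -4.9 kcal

ΔH = -11.0 kcal

(i) reversed: +145.5 kcal
(ii) × 2: (2)·(-70.9) = -141.8 kcal
(iii) × 3: (3)·(-4.9) = -14.7 kcal
Summing the manipulated equations, ΔH = (+145.5) + (-141.8) + (-14.7) = -11.0 kcal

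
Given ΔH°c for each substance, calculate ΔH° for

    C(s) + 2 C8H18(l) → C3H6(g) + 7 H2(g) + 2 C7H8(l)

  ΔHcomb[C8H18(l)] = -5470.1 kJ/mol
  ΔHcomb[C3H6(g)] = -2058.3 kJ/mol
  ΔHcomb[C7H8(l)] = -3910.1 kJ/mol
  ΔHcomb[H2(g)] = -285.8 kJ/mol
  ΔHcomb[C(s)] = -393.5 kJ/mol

ΔH° = 545.4 kJ/mol

Using ΔH = Σ nΔHc°(reactants) − Σ nΔHc°(products):
= [1·(-393.5) + 2·(-5470.1)] − [1·(-2058.3) + 7·(-285.8) + 2·(-3910.1)]
= 545.4 kJ/mol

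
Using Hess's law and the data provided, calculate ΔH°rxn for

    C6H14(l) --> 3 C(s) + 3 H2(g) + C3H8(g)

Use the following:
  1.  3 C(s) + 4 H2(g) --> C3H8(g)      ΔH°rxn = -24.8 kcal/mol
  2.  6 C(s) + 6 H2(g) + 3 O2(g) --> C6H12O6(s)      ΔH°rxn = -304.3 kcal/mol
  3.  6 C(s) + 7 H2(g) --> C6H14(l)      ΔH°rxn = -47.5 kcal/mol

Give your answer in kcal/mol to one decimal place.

ΔH°rxn = 22.7 kcal/mol

eq. 1 as written: -24.8 kcal/mol
eq. 2: not needed.
eq. 3 reversed: +47.5 kcal/mol
By Hess's law, ΔH°rxn = (-24.8) + (+47.5) = 22.7 kcal/mol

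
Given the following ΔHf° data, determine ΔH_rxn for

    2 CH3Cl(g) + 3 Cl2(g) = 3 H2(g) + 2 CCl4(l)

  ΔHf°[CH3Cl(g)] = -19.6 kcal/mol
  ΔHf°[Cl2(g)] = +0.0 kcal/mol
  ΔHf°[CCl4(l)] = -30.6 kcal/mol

Products: 3·(+0.0) + 2·(-30.6) = -61.2
Reactants: 2·(-19.6) + 3·(+0.0) = -39.2
ΔH_rxn = (-61.2) − (-39.2) = -22.0 kcal/mol

ΔH_rxn = -22.0 kcal/mol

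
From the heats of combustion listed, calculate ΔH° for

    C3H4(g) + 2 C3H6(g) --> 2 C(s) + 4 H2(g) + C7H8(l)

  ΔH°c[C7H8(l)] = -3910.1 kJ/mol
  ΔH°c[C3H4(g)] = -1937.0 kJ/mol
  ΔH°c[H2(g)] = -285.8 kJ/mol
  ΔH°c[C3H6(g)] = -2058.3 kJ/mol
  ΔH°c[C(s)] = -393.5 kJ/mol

ΔH° = -213.3 kJ/mol

Using ΔH = Σ nΔHc°(reactants) − Σ nΔHc°(products):
= [1·(-1937.0) + 2·(-2058.3)] − [2·(-393.5) + 4·(-285.8) + 1·(-3910.1)]
= -213.3 kJ/mol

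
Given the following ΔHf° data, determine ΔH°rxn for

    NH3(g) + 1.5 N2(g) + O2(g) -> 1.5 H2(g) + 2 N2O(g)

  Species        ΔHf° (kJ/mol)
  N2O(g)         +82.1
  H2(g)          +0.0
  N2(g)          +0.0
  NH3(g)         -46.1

ΔH°rxn = 210.3 kJ/mol

Products: 3/2·(+0.0) + 2·(+82.1) = +164.2
Reactants: 1·(-46.1) + 3/2·(+0.0) + 1·(+0.0) = -46.1
ΔH°rxn = (+164.2) − (-46.1) = 210.3 kJ/mol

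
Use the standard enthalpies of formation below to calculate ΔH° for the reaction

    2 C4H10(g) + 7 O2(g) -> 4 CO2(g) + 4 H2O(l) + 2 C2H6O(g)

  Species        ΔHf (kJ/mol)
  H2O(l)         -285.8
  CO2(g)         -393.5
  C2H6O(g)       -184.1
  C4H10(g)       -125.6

ΔH° = -2834.2 kJ/mol

ΔH°rxn = Σ nΔHf°(products) − Σ nΔHf°(reactants).
Products: 4·(-393.5) + 4·(-285.8) + 2·(-184.1) = -3085.4
Reactants: 2·(-125.6) + 7·(+0.0) = -251.2
ΔH° = (-3085.4) − (-251.2) = -2834.2 kJ/mol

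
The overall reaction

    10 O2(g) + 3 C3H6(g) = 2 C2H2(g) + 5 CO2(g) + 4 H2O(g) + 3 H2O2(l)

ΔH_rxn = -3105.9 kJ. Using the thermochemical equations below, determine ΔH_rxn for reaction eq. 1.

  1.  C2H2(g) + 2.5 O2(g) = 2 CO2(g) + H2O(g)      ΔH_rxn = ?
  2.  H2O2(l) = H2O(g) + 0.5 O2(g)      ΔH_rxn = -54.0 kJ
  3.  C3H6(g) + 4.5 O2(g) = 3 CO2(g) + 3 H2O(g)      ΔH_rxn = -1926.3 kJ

ΔH_rxn = -1255.5 kJ

eq. 1 reversed and × 2 (C2H2(g) must end up as a product; scale by 2 for the 2 C2H2(g)): contributes −2·x
eq. 2 reversed and × 3 (reverse to put H2O2(l) on the product side; scale by 3 for the 3 H2O2(l)): (-3)·(-54.0) = +162.0 kJ
eq. 3 × 3 (scale by 3 for the 3 C3H6(g)): (3)·(-1926.3) = -5778.9 kJ
-3105.9 = (+162.0) + (-5778.9) − 2·x
x = (-3105.9 − (-5616.9)) / (-2) = -1255.5 kJ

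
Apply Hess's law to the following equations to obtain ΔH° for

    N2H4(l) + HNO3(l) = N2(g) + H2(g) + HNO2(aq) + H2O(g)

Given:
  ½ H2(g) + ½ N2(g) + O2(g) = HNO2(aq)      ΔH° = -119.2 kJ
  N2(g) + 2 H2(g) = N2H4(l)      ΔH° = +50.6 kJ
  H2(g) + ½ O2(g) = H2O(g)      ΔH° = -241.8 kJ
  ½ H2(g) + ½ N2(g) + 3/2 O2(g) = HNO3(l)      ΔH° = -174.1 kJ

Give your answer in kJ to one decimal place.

ΔH° = -237.5 kJ

equation 1 as written (HNO2(aq) already on the product side): -119.2 kJ
equation 2 reversed (reverse to put N2H4(l) on the reactant side): -50.6 kJ
equation 3 as written (H2O(g) already on the product side): -241.8 kJ
equation 4 reversed (HNO3(l) must end up as a reactant): +174.1 kJ
By Hess's law, ΔH° = (1)·(-119.2) + (-1)·(+50.6) + (1)·(-241.8) + (-1)·(-174.1) = -237.5 kJ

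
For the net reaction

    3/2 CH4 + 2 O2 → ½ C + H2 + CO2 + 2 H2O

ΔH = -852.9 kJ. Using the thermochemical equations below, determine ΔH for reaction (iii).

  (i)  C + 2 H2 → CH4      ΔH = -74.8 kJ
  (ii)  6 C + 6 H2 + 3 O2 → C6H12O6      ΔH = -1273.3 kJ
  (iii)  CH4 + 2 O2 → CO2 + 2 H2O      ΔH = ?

ΔH = -890.3 kJ

(i) reversed and × 1/2: (-1/2)·(-74.8) = +37.4 kJ
(ii): not needed.
(iii) as written: contributes x
-852.9 = (+37.4) + x
x = (-852.9 − (+37.4)) / (1) = -890.3 kJ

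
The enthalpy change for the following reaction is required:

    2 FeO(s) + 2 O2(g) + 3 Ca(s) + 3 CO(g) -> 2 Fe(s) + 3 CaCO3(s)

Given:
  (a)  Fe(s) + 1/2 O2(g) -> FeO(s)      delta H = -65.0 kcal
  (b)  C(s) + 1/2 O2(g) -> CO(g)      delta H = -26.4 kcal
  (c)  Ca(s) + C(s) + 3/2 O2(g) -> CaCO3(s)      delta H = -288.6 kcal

delta H = -656.6 kcal

(a) reversed and × 2: (-2)·(-65.0) = +130.0 kcal
(b) reversed and × 3: (-3)·(-26.4) = +79.2 kcal
(c) × 3: (3)·(-288.6) = -865.8 kcal
delta H = (+130.0) + (+79.2) + (-865.8) = -656.6 kcal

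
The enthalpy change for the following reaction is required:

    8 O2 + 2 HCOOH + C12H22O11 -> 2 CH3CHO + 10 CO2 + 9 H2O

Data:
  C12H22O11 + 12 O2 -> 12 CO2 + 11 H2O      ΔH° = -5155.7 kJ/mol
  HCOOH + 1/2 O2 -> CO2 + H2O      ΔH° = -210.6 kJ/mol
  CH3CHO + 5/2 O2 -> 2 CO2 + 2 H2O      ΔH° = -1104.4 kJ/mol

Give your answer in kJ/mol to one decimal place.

ΔH° = -3368.1 kJ/mol

equation 1 as written: -5155.7 kJ/mol
equation 2 × 2: (2)·(-210.6) = -421.2 kJ/mol
equation 3 reversed and × 2: (-2)·(-1104.4) = +2208.8 kJ/mol
ΔH° = (1)·(-5155.7) + (2)·(-210.6) + (-2)·(-1104.4) = -3368.1 kJ/mol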